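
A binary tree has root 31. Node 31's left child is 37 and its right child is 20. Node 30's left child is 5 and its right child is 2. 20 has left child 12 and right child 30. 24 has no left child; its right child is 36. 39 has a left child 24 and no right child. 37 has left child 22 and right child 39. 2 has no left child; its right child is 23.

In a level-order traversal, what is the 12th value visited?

23

Level-order visits nodes level by level from the root, left to right within each level.
Level 0: 31
Level 1: 37, 20
Level 2: 22, 39, 12, 30
Level 3: 24, 5, 2
Level 4: 36, 23
Full level-order sequence: 31, 37, 20, 22, 39, 12, 30, 24, 5, 2, 36, 23.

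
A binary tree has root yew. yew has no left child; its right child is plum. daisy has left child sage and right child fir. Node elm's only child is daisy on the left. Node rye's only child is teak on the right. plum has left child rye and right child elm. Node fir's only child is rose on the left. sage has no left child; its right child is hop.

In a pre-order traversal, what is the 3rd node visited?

rye

Pre-order visits the node, then its left subtree, then its right subtree.
Visit yew.
At yew: no left child.
At yew: go right to plum.
  Visit plum.
  At plum: go left to rye.
    Visit rye.
    At rye: no left child.
    At rye: go right to teak.
      teak is a leaf — visit teak.
  At plum: go right to elm.
    Visit elm.
    At elm: go left to daisy.
      Visit daisy.
      At daisy: go left to sage.
        Visit sage.
        At sage: no left child.
        At sage: go right to hop.
          hop is a leaf — visit hop.
      At daisy: go right to fir.
        Visit fir.
        At fir: go left to rose.
          rose is a leaf — visit rose.
        At fir: no right child.
    At elm: no right child.
Full pre-order sequence: yew, plum, rye, teak, elm, daisy, sage, hop, fir, rose.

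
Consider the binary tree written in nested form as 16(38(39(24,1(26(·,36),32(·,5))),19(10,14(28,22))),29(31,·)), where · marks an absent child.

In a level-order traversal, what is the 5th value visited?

Level-order visits nodes level by level from the root, left to right within each level.
Level 0: 16
Level 1: 38, 29
Level 2: 39, 19, 31
Level 3: 24, 1, 10, 14
Level 4: 26, 32, 28, 22
Level 5: 36, 5
Full level-order sequence: 16, 38, 29, 39, 19, 31, 24, 1, 10, 14, 26, 32, 28, 22, 36, 5.

19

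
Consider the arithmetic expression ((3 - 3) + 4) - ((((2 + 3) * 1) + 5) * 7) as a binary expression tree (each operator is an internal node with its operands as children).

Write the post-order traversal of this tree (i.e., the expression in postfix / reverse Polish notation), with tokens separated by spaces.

Post-order on an expression tree gives postfix notation: for each operator, emit left operand, right operand, then the operator.

3 3 - 4 + 2 3 + 1 * 5 + 7 * -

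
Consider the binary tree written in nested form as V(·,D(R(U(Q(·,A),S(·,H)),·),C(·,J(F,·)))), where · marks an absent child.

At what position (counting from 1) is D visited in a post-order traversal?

Post-order visits the left subtree, then the right subtree, then the node.
At V: no left child.
At V: go right to D.
  At D: go left to R.
    At R: go left to U.
      At U: go left to Q.
        At Q: no left child.
        At Q: go right to A.
          A is a leaf — visit A.
        Visit Q.
      At U: go right to S.
        At S: no left child.
        At S: go right to H.
          H is a leaf — visit H.
        Visit S.
      Visit U.
    At R: no right child.
    Visit R.
  At D: go right to C.
    At C: no left child.
    At C: go right to J.
      At J: go left to F.
        F is a leaf — visit F.
      At J: no right child.
      Visit J.
    Visit C.
  Visit D.
Visit V.
Full post-order sequence: A, Q, H, S, U, R, F, J, C, D, V.

10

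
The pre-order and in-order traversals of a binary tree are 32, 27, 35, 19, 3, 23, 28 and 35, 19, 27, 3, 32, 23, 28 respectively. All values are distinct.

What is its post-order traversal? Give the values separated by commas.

19, 35, 3, 27, 28, 23, 32

The first element of pre-order is the root; it splits in-order into left and right subtrees.
Root 32: left subtree has 4 nodes {35, 19, 27, 3}, right has 2 {23, 28}.
  Root 27: left subtree has 2 nodes {35, 19}, right has 1 {3}.
    Root 35: left subtree has 0 nodes { }, right has 1 {19}.
  Root 23: left subtree has 0 nodes { }, right has 1 {28}.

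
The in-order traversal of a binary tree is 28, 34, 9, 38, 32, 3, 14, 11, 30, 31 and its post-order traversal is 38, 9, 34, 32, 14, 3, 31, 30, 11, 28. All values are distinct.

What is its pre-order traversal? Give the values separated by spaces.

The last element of post-order is the root; it splits in-order into left and right subtrees.
Root 28: left subtree has 0 nodes { }, right has 9 {34, 9, 38, 32, 3, 14, 11, 30, 31}.
  Root 11: left subtree has 6 nodes {34, 9, 38, 32, 3, 14}, right has 2 {30, 31}.
    Root 3: left subtree has 4 nodes {34, 9, 38, 32}, right has 1 {14}.
      Root 32: left subtree has 3 nodes {34, 9, 38}, right has 0 { }.
        Root 34: left subtree has 0 nodes { }, right has 2 {9, 38}.
          Root 9: left subtree has 0 nodes { }, right has 1 {38}.
    Root 30: left subtree has 0 nodes { }, right has 1 {31}.

28 11 3 32 34 9 38 14 30 31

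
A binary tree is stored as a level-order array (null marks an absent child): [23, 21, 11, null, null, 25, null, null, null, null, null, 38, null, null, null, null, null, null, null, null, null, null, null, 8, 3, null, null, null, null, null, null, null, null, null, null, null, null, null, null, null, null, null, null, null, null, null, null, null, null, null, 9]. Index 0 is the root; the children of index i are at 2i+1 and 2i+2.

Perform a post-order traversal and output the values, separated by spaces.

21 8 9 3 38 25 11 23

Post-order visits the left subtree, then the right subtree, then the node.
At 23: go left to 21.
  21 is a leaf — visit 21.
At 23: go right to 11.
  At 11: go left to 25.
    At 25: go left to 38.
      At 38: go left to 8.
        8 is a leaf — visit 8.
      At 38: go right to 3.
        At 3: no left child.
        At 3: go right to 9.
          9 is a leaf — visit 9.
        Visit 3.
      Visit 38.
    At 25: no right child.
    Visit 25.
  At 11: no right child.
  Visit 11.
Visit 23.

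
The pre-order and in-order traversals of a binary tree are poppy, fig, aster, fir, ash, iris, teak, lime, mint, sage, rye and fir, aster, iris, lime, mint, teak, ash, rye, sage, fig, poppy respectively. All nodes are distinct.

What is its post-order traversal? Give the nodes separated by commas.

fir, mint, lime, teak, iris, rye, sage, ash, aster, fig, poppy

The first element of pre-order is the root; it splits in-order into left and right subtrees.
Root poppy: left subtree has 10 nodes {fir, aster, iris, lime, mint, teak, ash, rye, sage, fig}, right has 0 { }.
  Root fig: left subtree has 9 nodes {fir, aster, iris, lime, mint, teak, ash, rye, sage}, right has 0 { }.
    Root aster: left subtree has 1 node {fir}, right has 7 {iris, lime, mint, teak, ash, rye, sage}.
      Root ash: left subtree has 4 nodes {iris, lime, mint, teak}, right has 2 {rye, sage}.
        Root iris: left subtree has 0 nodes { }, right has 3 {lime, mint, teak}.
          Root teak: left subtree has 2 nodes {lime, mint}, right has 0 { }.
            Root lime: left subtree has 0 nodes { }, right has 1 {mint}.
        Root sage: left subtree has 1 node {rye}, right has 0 { }.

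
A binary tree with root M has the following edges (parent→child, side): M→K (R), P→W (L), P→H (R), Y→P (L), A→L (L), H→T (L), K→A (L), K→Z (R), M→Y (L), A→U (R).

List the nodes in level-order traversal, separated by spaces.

M Y K P A Z W H L U T

Level-order visits nodes level by level from the root, left to right within each level.
Level 0: M
Level 1: Y, K
Level 2: P, A, Z
Level 3: W, H, L, U
Level 4: T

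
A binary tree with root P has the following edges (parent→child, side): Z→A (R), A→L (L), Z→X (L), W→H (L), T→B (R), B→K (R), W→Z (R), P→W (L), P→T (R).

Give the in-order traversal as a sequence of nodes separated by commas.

H, W, X, Z, L, A, P, T, B, K

In-order visits the left subtree, then the node, then the right subtree.
At P: go left to W.
  At W: go left to H.
    H is a leaf — visit H.
  Visit W.
  At W: go right to Z.
    At Z: go left to X.
      X is a leaf — visit X.
    Visit Z.
    At Z: go right to A.
      At A: go left to L.
        L is a leaf — visit L.
      Visit A.
      At A: no right child.
Visit P.
At P: go right to T.
  At T: no left child.
  Visit T.
  At T: go right to B.
    At B: no left child.
    Visit B.
    At B: go right to K.
      K is a leaf — visit K.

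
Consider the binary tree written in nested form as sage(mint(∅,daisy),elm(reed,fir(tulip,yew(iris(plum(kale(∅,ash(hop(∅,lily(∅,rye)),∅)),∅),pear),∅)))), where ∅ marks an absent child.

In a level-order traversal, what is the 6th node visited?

Level-order visits nodes level by level from the root, left to right within each level.
Level 0: sage
Level 1: mint, elm
Level 2: daisy, reed, fir
Level 3: tulip, yew
Level 4: iris
Level 5: plum, pear
Level 6: kale
Level 7: ash
Level 8: hop
Level 9: lily
Level 10: rye
Full level-order sequence: sage, mint, elm, daisy, reed, fir, tulip, yew, iris, plum, pear, kale, ash, hop, lily, rye.

fir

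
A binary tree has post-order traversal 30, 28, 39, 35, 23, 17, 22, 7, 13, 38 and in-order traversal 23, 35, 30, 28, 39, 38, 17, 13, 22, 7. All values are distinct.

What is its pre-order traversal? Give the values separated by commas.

38, 23, 35, 39, 28, 30, 13, 17, 7, 22

The last element of post-order is the root; it splits in-order into left and right subtrees.
Root 38: left subtree has 5 nodes {23, 35, 30, 28, 39}, right has 4 {17, 13, 22, 7}.
  Root 23: left subtree has 0 nodes { }, right has 4 {35, 30, 28, 39}.
    Root 35: left subtree has 0 nodes { }, right has 3 {30, 28, 39}.
      Root 39: left subtree has 2 nodes {30, 28}, right has 0 { }.
        Root 28: left subtree has 1 node {30}, right has 0 { }.
  Root 13: left subtree has 1 node {17}, right has 2 {22, 7}.
    Root 7: left subtree has 1 node {22}, right has 0 { }.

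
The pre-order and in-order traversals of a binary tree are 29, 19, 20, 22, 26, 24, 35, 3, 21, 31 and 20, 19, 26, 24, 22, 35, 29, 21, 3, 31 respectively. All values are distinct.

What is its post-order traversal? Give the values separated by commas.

The first element of pre-order is the root; it splits in-order into left and right subtrees.
Root 29: left subtree has 6 nodes {20, 19, 26, 24, 22, 35}, right has 3 {21, 3, 31}.
  Root 19: left subtree has 1 node {20}, right has 4 {26, 24, 22, 35}.
    Root 22: left subtree has 2 nodes {26, 24}, right has 1 {35}.
      Root 26: left subtree has 0 nodes { }, right has 1 {24}.
  Root 3: left subtree has 1 node {21}, right has 1 {31}.

20, 24, 26, 35, 22, 19, 21, 31, 3, 29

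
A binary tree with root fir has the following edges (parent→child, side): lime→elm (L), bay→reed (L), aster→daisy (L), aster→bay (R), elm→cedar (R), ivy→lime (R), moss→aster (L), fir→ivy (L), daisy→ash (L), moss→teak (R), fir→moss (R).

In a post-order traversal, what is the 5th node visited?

ash

Post-order visits the left subtree, then the right subtree, then the node.
At fir: go left to ivy.
  At ivy: no left child.
  At ivy: go right to lime.
    At lime: go left to elm.
      At elm: no left child.
      At elm: go right to cedar.
        cedar is a leaf — visit cedar.
      Visit elm.
    At lime: no right child.
    Visit lime.
  Visit ivy.
At fir: go right to moss.
  At moss: go left to aster.
    At aster: go left to daisy.
      At daisy: go left to ash.
        ash is a leaf — visit ash.
      At daisy: no right child.
      Visit daisy.
    At aster: go right to bay.
      At bay: go left to reed.
        reed is a leaf — visit reed.
      At bay: no right child.
      Visit bay.
    Visit aster.
  At moss: go right to teak.
    teak is a leaf — visit teak.
  Visit moss.
Visit fir.
Full post-order sequence: cedar, elm, lime, ivy, ash, daisy, reed, bay, aster, teak, moss, fir.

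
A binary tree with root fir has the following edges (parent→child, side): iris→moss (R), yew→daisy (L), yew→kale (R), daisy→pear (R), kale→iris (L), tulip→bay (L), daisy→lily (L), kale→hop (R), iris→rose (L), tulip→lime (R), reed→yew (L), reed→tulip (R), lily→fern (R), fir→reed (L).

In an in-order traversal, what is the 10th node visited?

In-order visits the left subtree, then the node, then the right subtree.
At fir: go left to reed.
  At reed: go left to yew.
    At yew: go left to daisy.
      At daisy: go left to lily.
        At lily: no left child.
        Visit lily.
        At lily: go right to fern.
          fern is a leaf — visit fern.
      Visit daisy.
      At daisy: go right to pear.
        pear is a leaf — visit pear.
    Visit yew.
    At yew: go right to kale.
      At kale: go left to iris.
        At iris: go left to rose.
          rose is a leaf — visit rose.
        Visit iris.
        At iris: go right to moss.
          moss is a leaf — visit moss.
      Visit kale.
      At kale: go right to hop.
        hop is a leaf — visit hop.
  Visit reed.
  At reed: go right to tulip.
    At tulip: go left to bay.
      bay is a leaf — visit bay.
    Visit tulip.
    At tulip: go right to lime.
      lime is a leaf — visit lime.
Visit fir.
At fir: no right child.
Full in-order sequence: lily, fern, daisy, pear, yew, rose, iris, moss, kale, hop, reed, bay, tulip, lime, fir.

hop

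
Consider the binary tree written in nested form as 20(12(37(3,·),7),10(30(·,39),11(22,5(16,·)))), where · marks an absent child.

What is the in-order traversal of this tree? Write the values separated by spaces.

In-order visits the left subtree, then the node, then the right subtree.
At 20: go left to 12.
  At 12: go left to 37.
    At 37: go left to 3.
      3 is a leaf — visit 3.
    Visit 37.
    At 37: no right child.
  Visit 12.
  At 12: go right to 7.
    7 is a leaf — visit 7.
Visit 20.
At 20: go right to 10.
  At 10: go left to 30.
    At 30: no left child.
    Visit 30.
    At 30: go right to 39.
      39 is a leaf — visit 39.
  Visit 10.
  At 10: go right to 11.
    At 11: go left to 22.
      22 is a leaf — visit 22.
    Visit 11.
    At 11: go right to 5.
      At 5: go left to 16.
        16 is a leaf — visit 16.
      Visit 5.
      At 5: no right child.

3 37 12 7 20 30 39 10 22 11 16 5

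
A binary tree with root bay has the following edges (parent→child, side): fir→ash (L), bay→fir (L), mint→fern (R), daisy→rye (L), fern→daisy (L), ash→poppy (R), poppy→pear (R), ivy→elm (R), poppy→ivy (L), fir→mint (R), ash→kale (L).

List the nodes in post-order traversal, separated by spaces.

kale elm ivy pear poppy ash rye daisy fern mint fir bay

Post-order visits the left subtree, then the right subtree, then the node.
At bay: go left to fir.
  At fir: go left to ash.
    At ash: go left to kale.
      kale is a leaf — visit kale.
    At ash: go right to poppy.
      At poppy: go left to ivy.
        At ivy: no left child.
        At ivy: go right to elm.
          elm is a leaf — visit elm.
        Visit ivy.
      At poppy: go right to pear.
        pear is a leaf — visit pear.
      Visit poppy.
    Visit ash.
  At fir: go right to mint.
    At mint: no left child.
    At mint: go right to fern.
      At fern: go left to daisy.
        At daisy: go left to rye.
          rye is a leaf — visit rye.
        At daisy: no right child.
        Visit daisy.
      At fern: no right child.
      Visit fern.
    Visit mint.
  Visit fir.
At bay: no right child.
Visit bay.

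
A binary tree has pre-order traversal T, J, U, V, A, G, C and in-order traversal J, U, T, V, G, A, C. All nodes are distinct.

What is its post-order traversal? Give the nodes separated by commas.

The first element of pre-order is the root; it splits in-order into left and right subtrees.
Root T: left subtree has 2 nodes {J, U}, right has 4 {V, G, A, C}.
  Root J: left subtree has 0 nodes { }, right has 1 {U}.
  Root V: left subtree has 0 nodes { }, right has 3 {G, A, C}.
    Root A: left subtree has 1 node {G}, right has 1 {C}.

U, J, G, C, A, V, T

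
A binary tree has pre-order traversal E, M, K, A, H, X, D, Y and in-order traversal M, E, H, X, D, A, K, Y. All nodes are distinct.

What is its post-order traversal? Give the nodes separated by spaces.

The first element of pre-order is the root; it splits in-order into left and right subtrees.
Root E: left subtree has 1 node {M}, right has 6 {H, X, D, A, K, Y}.
  Root K: left subtree has 4 nodes {H, X, D, A}, right has 1 {Y}.
    Root A: left subtree has 3 nodes {H, X, D}, right has 0 { }.
      Root H: left subtree has 0 nodes { }, right has 2 {X, D}.
        Root X: left subtree has 0 nodes { }, right has 1 {D}.

M D X H A Y K E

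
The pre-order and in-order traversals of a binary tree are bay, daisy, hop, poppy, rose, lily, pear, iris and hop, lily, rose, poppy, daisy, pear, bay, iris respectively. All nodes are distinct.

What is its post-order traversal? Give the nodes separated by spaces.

The first element of pre-order is the root; it splits in-order into left and right subtrees.
Root bay: left subtree has 6 nodes {hop, lily, rose, poppy, daisy, pear}, right has 1 {iris}.
  Root daisy: left subtree has 4 nodes {hop, lily, rose, poppy}, right has 1 {pear}.
    Root hop: left subtree has 0 nodes { }, right has 3 {lily, rose, poppy}.
      Root poppy: left subtree has 2 nodes {lily, rose}, right has 0 { }.
        Root rose: left subtree has 1 node {lily}, right has 0 { }.

lily rose poppy hop pear daisy iris bay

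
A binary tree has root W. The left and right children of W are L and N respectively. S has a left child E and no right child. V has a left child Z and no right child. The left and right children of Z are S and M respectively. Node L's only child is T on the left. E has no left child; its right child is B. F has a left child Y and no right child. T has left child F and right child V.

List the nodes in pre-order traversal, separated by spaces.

W L T F Y V Z S E B M N

Pre-order visits the node, then its left subtree, then its right subtree.
Visit W.
At W: go left to L.
  Visit L.
  At L: go left to T.
    Visit T.
    At T: go left to F.
      Visit F.
      At F: go left to Y.
        Y is a leaf — visit Y.
      At F: no right child.
    At T: go right to V.
      Visit V.
      At V: go left to Z.
        Visit Z.
        At Z: go left to S.
          Visit S.
          At S: go left to E.
            Visit E.
            At E: no left child.
            At E: go right to B.
              B is a leaf — visit B.
          At S: no right child.
        At Z: go right to M.
          M is a leaf — visit M.
      At V: no right child.
  At L: no right child.
At W: go right to N.
  N is a leaf — visit N.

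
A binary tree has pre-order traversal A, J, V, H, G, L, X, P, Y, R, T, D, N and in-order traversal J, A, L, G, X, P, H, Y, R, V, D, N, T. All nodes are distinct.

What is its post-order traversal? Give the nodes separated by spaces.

J L P X G R Y H N D T V A

The first element of pre-order is the root; it splits in-order into left and right subtrees.
Root A: left subtree has 1 node {J}, right has 11 {L, G, X, P, H, Y, R, V, D, N, T}.
  Root V: left subtree has 7 nodes {L, G, X, P, H, Y, R}, right has 3 {D, N, T}.
    Root H: left subtree has 4 nodes {L, G, X, P}, right has 2 {Y, R}.
      Root G: left subtree has 1 node {L}, right has 2 {X, P}.
        Root X: left subtree has 0 nodes { }, right has 1 {P}.
      Root Y: left subtree has 0 nodes { }, right has 1 {R}.
    Root T: left subtree has 2 nodes {D, N}, right has 0 { }.
      Root D: left subtree has 0 nodes { }, right has 1 {N}.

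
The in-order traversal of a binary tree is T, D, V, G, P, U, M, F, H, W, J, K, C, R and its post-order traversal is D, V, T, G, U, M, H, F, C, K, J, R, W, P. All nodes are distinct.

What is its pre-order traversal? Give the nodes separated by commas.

P, G, T, V, D, W, F, M, U, H, R, J, K, C

The last element of post-order is the root; it splits in-order into left and right subtrees.
Root P: left subtree has 4 nodes {T, D, V, G}, right has 9 {U, M, F, H, W, J, K, C, R}.
  Root G: left subtree has 3 nodes {T, D, V}, right has 0 { }.
    Root T: left subtree has 0 nodes { }, right has 2 {D, V}.
      Root V: left subtree has 1 node {D}, right has 0 { }.
  Root W: left subtree has 4 nodes {U, M, F, H}, right has 4 {J, K, C, R}.
    Root F: left subtree has 2 nodes {U, M}, right has 1 {H}.
      Root M: left subtree has 1 node {U}, right has 0 { }.
    Root R: left subtree has 3 nodes {J, K, C}, right has 0 { }.
      Root J: left subtree has 0 nodes { }, right has 2 {K, C}.
        Root K: left subtree has 0 nodes { }, right has 1 {C}.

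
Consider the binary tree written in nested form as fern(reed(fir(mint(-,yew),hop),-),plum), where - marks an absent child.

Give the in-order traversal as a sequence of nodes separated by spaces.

In-order visits the left subtree, then the node, then the right subtree.
At fern: go left to reed.
  At reed: go left to fir.
    At fir: go left to mint.
      At mint: no left child.
      Visit mint.
      At mint: go right to yew.
        yew is a leaf — visit yew.
    Visit fir.
    At fir: go right to hop.
      hop is a leaf — visit hop.
  Visit reed.
  At reed: no right child.
Visit fern.
At fern: go right to plum.
  plum is a leaf — visit plum.

mint yew fir hop reed fern plum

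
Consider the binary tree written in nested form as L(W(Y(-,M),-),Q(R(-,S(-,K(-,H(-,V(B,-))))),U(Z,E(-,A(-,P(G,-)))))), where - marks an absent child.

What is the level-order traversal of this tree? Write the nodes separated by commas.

Level-order visits nodes level by level from the root, left to right within each level.
Level 0: L
Level 1: W, Q
Level 2: Y, R, U
Level 3: M, S, Z, E
Level 4: K, A
Level 5: H, P
Level 6: V, G
Level 7: B

L, W, Q, Y, R, U, M, S, Z, E, K, A, H, P, V, G, B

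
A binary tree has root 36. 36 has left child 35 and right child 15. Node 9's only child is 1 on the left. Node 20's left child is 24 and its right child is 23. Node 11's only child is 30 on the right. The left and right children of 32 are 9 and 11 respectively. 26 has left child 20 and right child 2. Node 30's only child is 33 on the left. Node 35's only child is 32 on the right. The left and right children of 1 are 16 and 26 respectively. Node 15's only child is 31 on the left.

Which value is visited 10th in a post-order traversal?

Post-order visits the left subtree, then the right subtree, then the node.
At 36: go left to 35.
  At 35: no left child.
  At 35: go right to 32.
    At 32: go left to 9.
      At 9: go left to 1.
        At 1: go left to 16.
          16 is a leaf — visit 16.
        At 1: go right to 26.
          At 26: go left to 20.
            At 20: go left to 24.
              24 is a leaf — visit 24.
            At 20: go right to 23.
              23 is a leaf — visit 23.
            Visit 20.
          At 26: go right to 2.
            2 is a leaf — visit 2.
          Visit 26.
        Visit 1.
      At 9: no right child.
      Visit 9.
    At 32: go right to 11.
      At 11: no left child.
      At 11: go right to 30.
        At 30: go left to 33.
          33 is a leaf — visit 33.
        At 30: no right child.
        Visit 30.
      Visit 11.
    Visit 32.
  Visit 35.
At 36: go right to 15.
  At 15: go left to 31.
    31 is a leaf — visit 31.
  At 15: no right child.
  Visit 15.
Visit 36.
Full post-order sequence: 16, 24, 23, 20, 2, 26, 1, 9, 33, 30, 11, 32, 35, 31, 15, 36.

30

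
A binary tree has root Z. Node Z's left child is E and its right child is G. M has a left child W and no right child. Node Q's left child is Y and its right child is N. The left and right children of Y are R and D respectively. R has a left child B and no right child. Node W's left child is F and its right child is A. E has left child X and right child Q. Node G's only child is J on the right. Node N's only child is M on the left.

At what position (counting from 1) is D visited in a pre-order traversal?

Pre-order visits the node, then its left subtree, then its right subtree.
Visit Z.
At Z: go left to E.
  Visit E.
  At E: go left to X.
    X is a leaf — visit X.
  At E: go right to Q.
    Visit Q.
    At Q: go left to Y.
      Visit Y.
      At Y: go left to R.
        Visit R.
        At R: go left to B.
          B is a leaf — visit B.
        At R: no right child.
      At Y: go right to D.
        D is a leaf — visit D.
    At Q: go right to N.
      Visit N.
      At N: go left to M.
        Visit M.
        At M: go left to W.
          Visit W.
          At W: go left to F.
            F is a leaf — visit F.
          At W: go right to A.
            A is a leaf — visit A.
        At M: no right child.
      At N: no right child.
At Z: go right to G.
  Visit G.
  At G: no left child.
  At G: go right to J.
    J is a leaf — visit J.
Full pre-order sequence: Z, E, X, Q, Y, R, B, D, N, M, W, F, A, G, J.

8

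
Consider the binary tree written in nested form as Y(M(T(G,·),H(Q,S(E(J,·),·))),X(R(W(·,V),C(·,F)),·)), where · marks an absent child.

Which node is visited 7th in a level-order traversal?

Level-order visits nodes level by level from the root, left to right within each level.
Level 0: Y
Level 1: M, X
Level 2: T, H, R
Level 3: G, Q, S, W, C
Level 4: E, V, F
Level 5: J
Full level-order sequence: Y, M, X, T, H, R, G, Q, S, W, C, E, V, F, J.

G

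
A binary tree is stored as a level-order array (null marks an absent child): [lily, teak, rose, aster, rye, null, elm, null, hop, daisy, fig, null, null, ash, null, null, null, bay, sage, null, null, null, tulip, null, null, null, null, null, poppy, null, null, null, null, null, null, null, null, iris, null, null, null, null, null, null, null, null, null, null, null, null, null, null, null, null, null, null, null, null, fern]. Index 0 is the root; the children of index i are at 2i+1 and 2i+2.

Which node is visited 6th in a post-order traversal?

Post-order visits the left subtree, then the right subtree, then the node.
At lily: go left to teak.
  At teak: go left to aster.
    At aster: no left child.
    At aster: go right to hop.
      At hop: go left to bay.
        bay is a leaf — visit bay.
      At hop: go right to sage.
        At sage: go left to iris.
          iris is a leaf — visit iris.
        At sage: no right child.
        Visit sage.
      Visit hop.
    Visit aster.
  At teak: go right to rye.
    At rye: go left to daisy.
      daisy is a leaf — visit daisy.
    At rye: go right to fig.
      At fig: no left child.
      At fig: go right to tulip.
        tulip is a leaf — visit tulip.
      Visit fig.
    Visit rye.
  Visit teak.
At lily: go right to rose.
  At rose: no left child.
  At rose: go right to elm.
    At elm: go left to ash.
      At ash: no left child.
      At ash: go right to poppy.
        At poppy: no left child.
        At poppy: go right to fern.
          fern is a leaf — visit fern.
        Visit poppy.
      Visit ash.
    At elm: no right child.
    Visit elm.
  Visit rose.
Visit lily.
Full post-order sequence: bay, iris, sage, hop, aster, daisy, tulip, fig, rye, teak, fern, poppy, ash, elm, rose, lily.

daisy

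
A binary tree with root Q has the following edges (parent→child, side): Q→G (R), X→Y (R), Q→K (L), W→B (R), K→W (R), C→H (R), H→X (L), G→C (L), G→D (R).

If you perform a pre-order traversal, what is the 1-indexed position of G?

5

Pre-order visits the node, then its left subtree, then its right subtree.
Visit Q.
At Q: go left to K.
  Visit K.
  At K: no left child.
  At K: go right to W.
    Visit W.
    At W: no left child.
    At W: go right to B.
      B is a leaf — visit B.
At Q: go right to G.
  Visit G.
  At G: go left to C.
    Visit C.
    At C: no left child.
    At C: go right to H.
      Visit H.
      At H: go left to X.
        Visit X.
        At X: no left child.
        At X: go right to Y.
          Y is a leaf — visit Y.
      At H: no right child.
  At G: go right to D.
    D is a leaf — visit D.
Full pre-order sequence: Q, K, W, B, G, C, H, X, Y, D.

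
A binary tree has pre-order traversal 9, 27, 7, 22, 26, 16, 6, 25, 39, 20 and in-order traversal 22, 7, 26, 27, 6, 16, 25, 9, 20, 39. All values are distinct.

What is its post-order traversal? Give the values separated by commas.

22, 26, 7, 6, 25, 16, 27, 20, 39, 9

The first element of pre-order is the root; it splits in-order into left and right subtrees.
Root 9: left subtree has 7 nodes {22, 7, 26, 27, 6, 16, 25}, right has 2 {20, 39}.
  Root 27: left subtree has 3 nodes {22, 7, 26}, right has 3 {6, 16, 25}.
    Root 7: left subtree has 1 node {22}, right has 1 {26}.
    Root 16: left subtree has 1 node {6}, right has 1 {25}.
  Root 39: left subtree has 1 node {20}, right has 0 { }.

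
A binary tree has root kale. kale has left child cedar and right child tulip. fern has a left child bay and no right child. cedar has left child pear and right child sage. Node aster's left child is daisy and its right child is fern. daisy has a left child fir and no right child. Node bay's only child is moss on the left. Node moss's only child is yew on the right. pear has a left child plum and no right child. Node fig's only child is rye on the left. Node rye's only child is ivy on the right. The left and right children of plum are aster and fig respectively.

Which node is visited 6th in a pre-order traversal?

Pre-order visits the node, then its left subtree, then its right subtree.
Visit kale.
At kale: go left to cedar.
  Visit cedar.
  At cedar: go left to pear.
    Visit pear.
    At pear: go left to plum.
      Visit plum.
      At plum: go left to aster.
        Visit aster.
        At aster: go left to daisy.
          Visit daisy.
          At daisy: go left to fir.
            fir is a leaf — visit fir.
          At daisy: no right child.
        At aster: go right to fern.
          Visit fern.
          At fern: go left to bay.
            Visit bay.
            At bay: go left to moss.
              Visit moss.
              At moss: no left child.
              At moss: go right to yew.
                yew is a leaf — visit yew.
            At bay: no right child.
          At fern: no right child.
      At plum: go right to fig.
        Visit fig.
        At fig: go left to rye.
          Visit rye.
          At rye: no left child.
          At rye: go right to ivy.
            ivy is a leaf — visit ivy.
        At fig: no right child.
    At pear: no right child.
  At cedar: go right to sage.
    sage is a leaf — visit sage.
At kale: go right to tulip.
  tulip is a leaf — visit tulip.
Full pre-order sequence: kale, cedar, pear, plum, aster, daisy, fir, fern, bay, moss, yew, fig, rye, ivy, sage, tulip.

daisy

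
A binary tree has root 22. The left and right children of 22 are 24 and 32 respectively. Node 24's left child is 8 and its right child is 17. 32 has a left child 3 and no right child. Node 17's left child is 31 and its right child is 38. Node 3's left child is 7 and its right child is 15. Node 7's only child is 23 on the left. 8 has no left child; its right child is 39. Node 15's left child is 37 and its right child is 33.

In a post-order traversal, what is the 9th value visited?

37

Post-order visits the left subtree, then the right subtree, then the node.
At 22: go left to 24.
  At 24: go left to 8.
    At 8: no left child.
    At 8: go right to 39.
      39 is a leaf — visit 39.
    Visit 8.
  At 24: go right to 17.
    At 17: go left to 31.
      31 is a leaf — visit 31.
    At 17: go right to 38.
      38 is a leaf — visit 38.
    Visit 17.
  Visit 24.
At 22: go right to 32.
  At 32: go left to 3.
    At 3: go left to 7.
      At 7: go left to 23.
        23 is a leaf — visit 23.
      At 7: no right child.
      Visit 7.
    At 3: go right to 15.
      At 15: go left to 37.
        37 is a leaf — visit 37.
      At 15: go right to 33.
        33 is a leaf — visit 33.
      Visit 15.
    Visit 3.
  At 32: no right child.
  Visit 32.
Visit 22.
Full post-order sequence: 39, 8, 31, 38, 17, 24, 23, 7, 37, 33, 15, 3, 32, 22.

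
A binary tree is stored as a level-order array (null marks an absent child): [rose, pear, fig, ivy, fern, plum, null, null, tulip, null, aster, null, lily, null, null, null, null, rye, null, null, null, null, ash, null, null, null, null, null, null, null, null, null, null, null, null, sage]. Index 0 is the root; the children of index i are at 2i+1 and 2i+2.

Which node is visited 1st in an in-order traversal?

In-order visits the left subtree, then the node, then the right subtree.
At rose: go left to pear.
  At pear: go left to ivy.
    At ivy: no left child.
    Visit ivy.
    At ivy: go right to tulip.
      At tulip: go left to rye.
        At rye: go left to sage.
          sage is a leaf — visit sage.
        Visit rye.
        At rye: no right child.
      Visit tulip.
      At tulip: no right child.
  Visit pear.
  At pear: go right to fern.
    At fern: no left child.
    Visit fern.
    At fern: go right to aster.
      At aster: no left child.
      Visit aster.
      At aster: go right to ash.
        ash is a leaf — visit ash.
Visit rose.
At rose: go right to fig.
  At fig: go left to plum.
    At plum: no left child.
    Visit plum.
    At plum: go right to lily.
      lily is a leaf — visit lily.
  Visit fig.
  At fig: no right child.
Full in-order sequence: ivy, sage, rye, tulip, pear, fern, aster, ash, rose, plum, lily, fig.

ivy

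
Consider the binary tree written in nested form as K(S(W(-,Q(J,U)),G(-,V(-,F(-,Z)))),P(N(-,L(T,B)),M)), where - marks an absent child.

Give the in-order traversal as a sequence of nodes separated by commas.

W, J, Q, U, S, G, V, F, Z, K, N, T, L, B, P, M

In-order visits the left subtree, then the node, then the right subtree.
At K: go left to S.
  At S: go left to W.
    At W: no left child.
    Visit W.
    At W: go right to Q.
      At Q: go left to J.
        J is a leaf — visit J.
      Visit Q.
      At Q: go right to U.
        U is a leaf — visit U.
  Visit S.
  At S: go right to G.
    At G: no left child.
    Visit G.
    At G: go right to V.
      At V: no left child.
      Visit V.
      At V: go right to F.
        At F: no left child.
        Visit F.
        At F: go right to Z.
          Z is a leaf — visit Z.
Visit K.
At K: go right to P.
  At P: go left to N.
    At N: no left child.
    Visit N.
    At N: go right to L.
      At L: go left to T.
        T is a leaf — visit T.
      Visit L.
      At L: go right to B.
        B is a leaf — visit B.
  Visit P.
  At P: go right to M.
    M is a leaf — visit M.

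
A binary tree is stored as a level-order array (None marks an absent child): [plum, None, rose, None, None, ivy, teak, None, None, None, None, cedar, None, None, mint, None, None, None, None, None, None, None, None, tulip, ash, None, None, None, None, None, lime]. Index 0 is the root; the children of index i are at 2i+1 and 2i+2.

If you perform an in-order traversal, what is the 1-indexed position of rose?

6

In-order visits the left subtree, then the node, then the right subtree.
At plum: no left child.
Visit plum.
At plum: go right to rose.
  At rose: go left to ivy.
    At ivy: go left to cedar.
      At cedar: go left to tulip.
        tulip is a leaf — visit tulip.
      Visit cedar.
      At cedar: go right to ash.
        ash is a leaf — visit ash.
    Visit ivy.
    At ivy: no right child.
  Visit rose.
  At rose: go right to teak.
    At teak: no left child.
    Visit teak.
    At teak: go right to mint.
      At mint: no left child.
      Visit mint.
      At mint: go right to lime.
        lime is a leaf — visit lime.
Full in-order sequence: plum, tulip, cedar, ash, ivy, rose, teak, mint, lime.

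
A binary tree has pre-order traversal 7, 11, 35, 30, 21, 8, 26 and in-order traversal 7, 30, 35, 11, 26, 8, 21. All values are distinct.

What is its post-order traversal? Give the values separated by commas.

The first element of pre-order is the root; it splits in-order into left and right subtrees.
Root 7: left subtree has 0 nodes { }, right has 6 {30, 35, 11, 26, 8, 21}.
  Root 11: left subtree has 2 nodes {30, 35}, right has 3 {26, 8, 21}.
    Root 35: left subtree has 1 node {30}, right has 0 { }.
    Root 21: left subtree has 2 nodes {26, 8}, right has 0 { }.
      Root 8: left subtree has 1 node {26}, right has 0 { }.

30, 35, 26, 8, 21, 11, 7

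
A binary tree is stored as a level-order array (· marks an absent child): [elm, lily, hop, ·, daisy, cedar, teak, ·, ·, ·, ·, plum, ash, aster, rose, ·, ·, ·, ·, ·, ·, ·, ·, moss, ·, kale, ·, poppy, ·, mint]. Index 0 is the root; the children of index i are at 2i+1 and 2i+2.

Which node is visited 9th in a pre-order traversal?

kale

Pre-order visits the node, then its left subtree, then its right subtree.
Visit elm.
At elm: go left to lily.
  Visit lily.
  At lily: no left child.
  At lily: go right to daisy.
    daisy is a leaf — visit daisy.
At elm: go right to hop.
  Visit hop.
  At hop: go left to cedar.
    Visit cedar.
    At cedar: go left to plum.
      Visit plum.
      At plum: go left to moss.
        moss is a leaf — visit moss.
      At plum: no right child.
    At cedar: go right to ash.
      Visit ash.
      At ash: go left to kale.
        kale is a leaf — visit kale.
      At ash: no right child.
  At hop: go right to teak.
    Visit teak.
    At teak: go left to aster.
      Visit aster.
      At aster: go left to poppy.
        poppy is a leaf — visit poppy.
      At aster: no right child.
    At teak: go right to rose.
      Visit rose.
      At rose: go left to mint.
        mint is a leaf — visit mint.
      At rose: no right child.
Full pre-order sequence: elm, lily, daisy, hop, cedar, plum, moss, ash, kale, teak, aster, poppy, rose, mint.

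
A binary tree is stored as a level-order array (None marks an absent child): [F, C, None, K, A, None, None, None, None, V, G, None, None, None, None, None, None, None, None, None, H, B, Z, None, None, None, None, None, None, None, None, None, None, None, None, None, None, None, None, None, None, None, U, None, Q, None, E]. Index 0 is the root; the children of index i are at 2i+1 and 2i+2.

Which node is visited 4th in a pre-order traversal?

A

Pre-order visits the node, then its left subtree, then its right subtree.
Visit F.
At F: go left to C.
  Visit C.
  At C: go left to K.
    K is a leaf — visit K.
  At C: go right to A.
    Visit A.
    At A: go left to V.
      Visit V.
      At V: no left child.
      At V: go right to H.
        Visit H.
        At H: no left child.
        At H: go right to U.
          U is a leaf — visit U.
    At A: go right to G.
      Visit G.
      At G: go left to B.
        Visit B.
        At B: no left child.
        At B: go right to Q.
          Q is a leaf — visit Q.
      At G: go right to Z.
        Visit Z.
        At Z: no left child.
        At Z: go right to E.
          E is a leaf — visit E.
At F: no right child.
Full pre-order sequence: F, C, K, A, V, H, U, G, B, Q, Z, E.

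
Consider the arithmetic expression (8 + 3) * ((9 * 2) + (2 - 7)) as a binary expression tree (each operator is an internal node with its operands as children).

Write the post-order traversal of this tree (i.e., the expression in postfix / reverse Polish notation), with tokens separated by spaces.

Post-order on an expression tree gives postfix notation: for each operator, emit left operand, right operand, then the operator.

8 3 + 9 2 * 2 7 - + *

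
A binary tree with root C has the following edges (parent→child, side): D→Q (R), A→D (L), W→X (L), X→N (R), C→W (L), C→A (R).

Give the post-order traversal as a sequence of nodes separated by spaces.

N X W Q D A C

Post-order visits the left subtree, then the right subtree, then the node.
At C: go left to W.
  At W: go left to X.
    At X: no left child.
    At X: go right to N.
      N is a leaf — visit N.
    Visit X.
  At W: no right child.
  Visit W.
At C: go right to A.
  At A: go left to D.
    At D: no left child.
    At D: go right to Q.
      Q is a leaf — visit Q.
    Visit D.
  At A: no right child.
  Visit A.
Visit C.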